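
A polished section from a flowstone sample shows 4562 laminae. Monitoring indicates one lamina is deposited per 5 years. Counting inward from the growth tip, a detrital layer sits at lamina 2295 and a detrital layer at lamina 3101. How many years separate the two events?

The two markers are separated by 3101 − 2295 = 806 laminae.
806 laminae at 5 years each span 806 × 5 = 4030 years.

4030 years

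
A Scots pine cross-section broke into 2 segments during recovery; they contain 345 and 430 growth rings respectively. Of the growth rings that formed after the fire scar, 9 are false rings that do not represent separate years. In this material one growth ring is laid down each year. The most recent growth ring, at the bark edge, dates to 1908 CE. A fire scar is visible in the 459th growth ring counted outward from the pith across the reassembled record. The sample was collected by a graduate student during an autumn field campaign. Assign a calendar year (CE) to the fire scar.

1601 CE

Total growth rings = 345 + 430 = 775.
Between growth ring 459 and the bark edge there are 775 − 459 = 316 growth rings.
Removing the 9 false growth rings leaves 316 − 9 = 307 true growth rings beyond the fire scar.
1908 − 307 = 1601 CE.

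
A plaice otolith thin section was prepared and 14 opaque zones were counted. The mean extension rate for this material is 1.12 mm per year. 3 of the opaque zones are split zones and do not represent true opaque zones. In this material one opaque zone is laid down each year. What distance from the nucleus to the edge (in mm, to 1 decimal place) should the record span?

12.3 mm

Adjusted count: 14 − 3 = 11 opaque zones.
11 years at 1.12 mm/year gives 1.12 × 11 = 12.3 mm.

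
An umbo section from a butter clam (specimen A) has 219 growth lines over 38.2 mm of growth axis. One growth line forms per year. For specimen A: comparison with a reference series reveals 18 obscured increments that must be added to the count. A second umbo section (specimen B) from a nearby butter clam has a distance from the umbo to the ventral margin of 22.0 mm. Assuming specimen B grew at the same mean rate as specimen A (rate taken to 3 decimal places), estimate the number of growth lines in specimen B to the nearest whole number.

Specimen A: true growth line count = 219 + 18 = 237.
A: 38.2 mm over 237 years gives 38.2 / 237 ≈ 0.161 mm/yr.
For B, 22.0 / 0.161 = 136.65 years ≈ 137 growth lines.

137 growth lines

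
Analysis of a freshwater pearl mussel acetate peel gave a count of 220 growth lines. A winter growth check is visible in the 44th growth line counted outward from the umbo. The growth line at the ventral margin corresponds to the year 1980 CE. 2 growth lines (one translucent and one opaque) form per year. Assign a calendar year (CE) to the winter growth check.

220 − 44 = 176 growth lines lie beyond the winter growth check toward the ventral margin.
With 2 growth lines per year, 176 / 2 = 88 years.
The growth line at the ventral margin is 1980 CE, so the winter growth check dates to 1980 − 88 = 1892 CE.

1892 CE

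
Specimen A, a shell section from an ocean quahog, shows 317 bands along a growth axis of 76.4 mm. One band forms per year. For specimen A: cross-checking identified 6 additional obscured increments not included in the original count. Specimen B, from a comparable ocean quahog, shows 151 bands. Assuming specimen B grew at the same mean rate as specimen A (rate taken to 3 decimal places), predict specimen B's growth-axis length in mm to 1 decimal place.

Specimen A: after corrections the count is 317 + 6 = 323 bands.
A: Extension rate ≈ 76.4 / 323 = 0.237 mm per year.
Length of B = 0.237 × 151 = 35.8 mm.

35.8 mm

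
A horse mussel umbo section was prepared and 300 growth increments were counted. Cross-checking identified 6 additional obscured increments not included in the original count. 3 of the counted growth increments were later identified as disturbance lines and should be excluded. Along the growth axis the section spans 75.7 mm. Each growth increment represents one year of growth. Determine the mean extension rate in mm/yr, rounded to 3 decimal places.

True growth increment count = 300 − 3 + 6 = 303.
Mean rate = 75.7 mm / 303 years ≈ 0.250 mm/yr.

0.250 mm/yr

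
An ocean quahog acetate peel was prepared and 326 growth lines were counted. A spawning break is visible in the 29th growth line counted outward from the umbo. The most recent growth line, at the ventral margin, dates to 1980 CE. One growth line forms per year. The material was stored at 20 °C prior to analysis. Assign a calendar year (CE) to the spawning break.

The spawning break sits at growth line 29 from the umbo, so 326 − 29 = 297 growth lines formed after it.
1980 − 297 = 1683 CE.

1683 CE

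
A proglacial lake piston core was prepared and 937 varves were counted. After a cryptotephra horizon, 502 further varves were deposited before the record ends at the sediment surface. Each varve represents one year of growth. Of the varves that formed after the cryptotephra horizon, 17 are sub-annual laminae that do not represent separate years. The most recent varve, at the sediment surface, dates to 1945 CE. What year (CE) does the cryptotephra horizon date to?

502 varves post-date the cryptotephra horizon.
502 − 17 false = 485 true varves after the cryptotephra horizon.
The varve at the sediment surface is 1945 CE, so the cryptotephra horizon dates to 1945 − 485 = 1460 CE.

1460 CE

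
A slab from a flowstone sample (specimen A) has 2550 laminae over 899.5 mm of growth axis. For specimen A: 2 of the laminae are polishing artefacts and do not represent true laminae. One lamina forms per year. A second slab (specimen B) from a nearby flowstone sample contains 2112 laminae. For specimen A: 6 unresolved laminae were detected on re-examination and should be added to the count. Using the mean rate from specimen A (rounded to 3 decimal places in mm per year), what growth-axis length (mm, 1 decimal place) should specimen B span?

743.4 mm

Specimen A: after corrections the count is 2550 − 2 + 6 = 2554 laminae.
A: 899.5 mm over 2554 years gives 899.5 / 2554 ≈ 0.352 mm/yr.
Length of B = 0.352 × 2112 = 743.4 mm.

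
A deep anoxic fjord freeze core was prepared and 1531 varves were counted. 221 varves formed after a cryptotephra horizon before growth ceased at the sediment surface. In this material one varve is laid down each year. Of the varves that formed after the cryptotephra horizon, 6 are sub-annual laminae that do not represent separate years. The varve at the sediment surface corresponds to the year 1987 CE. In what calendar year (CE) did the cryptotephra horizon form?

221 varves post-date the cryptotephra horizon.
Removing the 6 false varves leaves 221 − 6 = 215 true varves beyond the cryptotephra horizon.
Counting back 215 years from 1987 CE places the cryptotephra horizon in 1987 − 215 = 1772 CE.

1772 CE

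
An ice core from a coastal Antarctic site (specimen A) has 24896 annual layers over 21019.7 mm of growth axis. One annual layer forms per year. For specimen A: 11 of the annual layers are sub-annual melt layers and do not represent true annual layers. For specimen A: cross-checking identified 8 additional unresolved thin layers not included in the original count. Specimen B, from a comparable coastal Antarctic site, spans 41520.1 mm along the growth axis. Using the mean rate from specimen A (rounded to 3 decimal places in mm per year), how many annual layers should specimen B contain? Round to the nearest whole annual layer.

Specimen A: adjusted count: 24896 − 11 + 8 = 24893 annual layers.
A: Extension rate ≈ 21019.7 / 24893 = 0.844 mm/yr.
B spans 41520.1 / 0.844 = 49194.43 years ≈ 49194 annual layers.

49194 annual layers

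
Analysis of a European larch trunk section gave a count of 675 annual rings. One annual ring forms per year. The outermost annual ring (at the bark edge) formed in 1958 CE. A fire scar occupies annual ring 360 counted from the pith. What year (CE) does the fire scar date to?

1643 CE

675 − 360 = 315 annual rings lie beyond the fire scar toward the bark edge.
The annual ring at the bark edge is 1958 CE, so the fire scar dates to 1958 − 315 = 1643 CE.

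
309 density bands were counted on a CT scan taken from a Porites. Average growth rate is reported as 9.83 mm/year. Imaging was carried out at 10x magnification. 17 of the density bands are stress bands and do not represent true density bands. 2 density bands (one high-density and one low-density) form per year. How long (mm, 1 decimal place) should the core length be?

1435.2 mm

Correcting the raw count gives 309 − 17 = 292 true density bands.
292 density bands at 2 per year is 292 / 2 = 146 years.
Length ≈ 9.83 × 146 = 1435.2 mm.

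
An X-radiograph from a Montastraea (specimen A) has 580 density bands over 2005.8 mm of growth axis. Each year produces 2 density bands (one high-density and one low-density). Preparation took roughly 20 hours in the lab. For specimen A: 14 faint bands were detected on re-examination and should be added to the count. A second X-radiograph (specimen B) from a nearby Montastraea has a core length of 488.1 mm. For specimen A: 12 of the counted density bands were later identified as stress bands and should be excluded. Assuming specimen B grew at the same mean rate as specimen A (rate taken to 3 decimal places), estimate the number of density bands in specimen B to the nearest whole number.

Specimen A: true density band count = 580 − 12 + 14 = 582.
Specimen A: dividing by 2 density bands per year: 582 / 2 = 291 years.
A: Mean rate = 2005.8 mm / 291 years ≈ 6.893 mm/year.
For B, 488.1 / 6.893 = 70.81 years; at 2 density bands per year that is 70.81 × 2 ≈ 142 density bands.

142 density bands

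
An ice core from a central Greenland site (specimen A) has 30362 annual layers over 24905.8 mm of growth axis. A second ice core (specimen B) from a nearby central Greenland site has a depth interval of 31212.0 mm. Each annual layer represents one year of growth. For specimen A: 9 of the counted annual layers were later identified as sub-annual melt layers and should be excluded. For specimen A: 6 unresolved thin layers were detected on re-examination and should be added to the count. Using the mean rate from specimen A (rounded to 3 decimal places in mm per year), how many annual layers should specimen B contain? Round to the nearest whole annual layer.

Specimen A: correcting the raw count gives 30362 − 9 + 6 = 30359 true annual layers.
A: 24905.8 mm over 30359 years gives 24905.8 / 30359 ≈ 0.820 mm/yr.
Specimen B: 31212.0 mm / 0.820 mm per year = 38063.41 years ≈ 38063 annual layers.

38063 annual layers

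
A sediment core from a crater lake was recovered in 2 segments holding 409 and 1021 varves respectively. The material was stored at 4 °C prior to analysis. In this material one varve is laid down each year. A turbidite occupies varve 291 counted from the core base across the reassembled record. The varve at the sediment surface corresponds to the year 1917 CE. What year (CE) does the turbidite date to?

778 CE

Total varves = 409 + 1021 = 1430.
Between varve 291 and the sediment surface there are 1430 − 291 = 1139 varves.
Counting back 1139 years from 1917 CE places the turbidite in 1917 − 1139 = 778 CE.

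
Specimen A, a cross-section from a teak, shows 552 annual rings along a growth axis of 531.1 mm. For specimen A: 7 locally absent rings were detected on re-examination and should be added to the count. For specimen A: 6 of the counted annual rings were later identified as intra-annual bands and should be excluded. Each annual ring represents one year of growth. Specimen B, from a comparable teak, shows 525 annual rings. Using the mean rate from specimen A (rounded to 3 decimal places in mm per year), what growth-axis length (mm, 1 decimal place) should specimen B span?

Specimen A: after corrections the count is 552 − 6 + 7 = 553 annual rings.
A: Extension rate ≈ 531.1 / 553 = 0.960 mm per year.
For B, 0.960 mm/year × 525 years = 504.0 mm.

504.0 mm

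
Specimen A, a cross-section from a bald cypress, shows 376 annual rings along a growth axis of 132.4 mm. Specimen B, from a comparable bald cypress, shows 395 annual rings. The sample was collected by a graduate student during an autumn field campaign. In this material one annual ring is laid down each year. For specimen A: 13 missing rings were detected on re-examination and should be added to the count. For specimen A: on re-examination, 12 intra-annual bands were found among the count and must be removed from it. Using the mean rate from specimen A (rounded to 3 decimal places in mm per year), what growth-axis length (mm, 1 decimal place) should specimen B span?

Specimen A: after corrections the count is 376 − 12 + 13 = 377 annual rings.
A: Mean rate = 132.4 mm / 377 years ≈ 0.351 mm/yr.
B's length ≈ 0.351 × 395 = 138.6 mm.

138.6 mm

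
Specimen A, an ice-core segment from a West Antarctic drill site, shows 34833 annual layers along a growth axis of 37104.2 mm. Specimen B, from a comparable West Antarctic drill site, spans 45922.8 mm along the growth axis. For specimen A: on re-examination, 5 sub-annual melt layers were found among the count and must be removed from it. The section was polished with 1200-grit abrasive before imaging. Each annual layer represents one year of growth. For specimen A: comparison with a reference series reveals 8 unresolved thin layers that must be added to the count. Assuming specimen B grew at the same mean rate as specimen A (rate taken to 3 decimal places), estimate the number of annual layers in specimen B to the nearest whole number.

43120 annual layers

Specimen A: adjusted count: 34833 − 5 + 8 = 34836 annual layers.
A: Extension rate ≈ 37104.2 / 34836 = 1.065 mm per year.
For B, 45922.8 / 1.065 = 43120.00 years ≈ 43120 annual layers.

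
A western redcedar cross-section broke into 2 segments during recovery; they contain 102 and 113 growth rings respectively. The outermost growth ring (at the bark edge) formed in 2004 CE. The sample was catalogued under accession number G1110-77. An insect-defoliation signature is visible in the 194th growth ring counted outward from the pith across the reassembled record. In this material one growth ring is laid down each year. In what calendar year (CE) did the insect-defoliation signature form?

1983 CE

Total growth rings = 102 + 113 = 215.
215 − 194 = 21 growth rings lie beyond the insect-defoliation signature toward the bark edge.
The growth ring at the bark edge is 2004 CE, so the insect-defoliation signature dates to 2004 − 21 = 1983 CE.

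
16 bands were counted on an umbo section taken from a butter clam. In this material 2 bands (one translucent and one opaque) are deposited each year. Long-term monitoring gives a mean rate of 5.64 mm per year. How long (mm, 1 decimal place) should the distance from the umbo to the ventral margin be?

45.1 mm

16 bands at 2 per year is 16 / 2 = 8 years.
Length ≈ 5.64 × 8 = 45.1 mm.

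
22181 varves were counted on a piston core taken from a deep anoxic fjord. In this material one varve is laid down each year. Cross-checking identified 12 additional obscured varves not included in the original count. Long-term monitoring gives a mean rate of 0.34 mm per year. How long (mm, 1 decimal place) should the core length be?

Adjusted count: 22181 + 12 = 22193 varves.
Length ≈ 0.34 × 22193 = 7545.6 mm.

7545.6 mm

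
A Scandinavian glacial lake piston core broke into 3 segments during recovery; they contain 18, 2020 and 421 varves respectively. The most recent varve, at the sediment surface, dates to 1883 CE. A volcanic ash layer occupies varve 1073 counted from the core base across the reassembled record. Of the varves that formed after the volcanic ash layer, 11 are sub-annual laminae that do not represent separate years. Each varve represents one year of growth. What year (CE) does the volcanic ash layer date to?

Total varves = 18 + 2020 + 421 = 2459.
2459 − 1073 = 1386 varves lie beyond the volcanic ash layer toward the sediment surface.
Removing the 11 false varves leaves 1386 − 11 = 1375 true varves beyond the volcanic ash layer.
Counting back 1375 years from 1883 CE places the volcanic ash layer in 1883 − 1375 = 508 CE.

508 CE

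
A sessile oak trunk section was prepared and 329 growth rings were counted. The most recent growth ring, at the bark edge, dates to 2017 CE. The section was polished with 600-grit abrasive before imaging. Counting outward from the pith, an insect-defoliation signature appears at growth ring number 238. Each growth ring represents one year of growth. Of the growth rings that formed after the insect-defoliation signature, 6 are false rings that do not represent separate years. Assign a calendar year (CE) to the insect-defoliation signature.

329 − 238 = 91 growth rings lie beyond the insect-defoliation signature toward the bark edge.
Removing the 6 false growth rings leaves 91 − 6 = 85 true growth rings beyond the insect-defoliation signature.
The growth ring at the bark edge is 2017 CE, so the insect-defoliation signature dates to 2017 − 85 = 1932 CE.

1932 CE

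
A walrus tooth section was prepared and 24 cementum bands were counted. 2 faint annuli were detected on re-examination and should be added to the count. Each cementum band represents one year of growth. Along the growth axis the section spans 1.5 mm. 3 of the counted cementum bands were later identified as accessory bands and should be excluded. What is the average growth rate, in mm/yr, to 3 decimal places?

0.065 mm/yr

Correcting the raw count gives 24 − 3 + 2 = 23 true cementum bands.
Extension rate ≈ 1.5 / 23 = 0.065 mm/yr.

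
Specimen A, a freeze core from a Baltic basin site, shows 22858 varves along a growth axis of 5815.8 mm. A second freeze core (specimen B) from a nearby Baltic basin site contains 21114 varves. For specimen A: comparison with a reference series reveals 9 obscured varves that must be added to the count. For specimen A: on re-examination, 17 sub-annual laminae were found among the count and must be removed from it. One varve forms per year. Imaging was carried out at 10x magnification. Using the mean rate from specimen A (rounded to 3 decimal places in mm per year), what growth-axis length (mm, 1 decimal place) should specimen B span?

5384.1 mm

Specimen A: correcting the raw count gives 22858 − 17 + 9 = 22850 true varves.
A: Mean rate = 5815.8 mm / 22850 years ≈ 0.255 mm/year.
Length of B = 0.255 × 21114 = 5384.1 mm.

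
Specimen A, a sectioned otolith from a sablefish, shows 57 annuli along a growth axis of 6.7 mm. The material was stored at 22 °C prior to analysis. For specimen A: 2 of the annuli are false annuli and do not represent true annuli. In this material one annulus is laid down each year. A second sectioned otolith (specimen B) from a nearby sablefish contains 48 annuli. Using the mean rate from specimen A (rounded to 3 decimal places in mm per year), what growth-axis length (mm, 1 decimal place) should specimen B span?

Specimen A: correcting the raw count gives 57 − 2 = 55 true annuli.
A: Mean rate = 6.7 mm / 55 years ≈ 0.122 mm per year.
Length of B = 0.122 × 48 = 5.9 mm.

5.9 mm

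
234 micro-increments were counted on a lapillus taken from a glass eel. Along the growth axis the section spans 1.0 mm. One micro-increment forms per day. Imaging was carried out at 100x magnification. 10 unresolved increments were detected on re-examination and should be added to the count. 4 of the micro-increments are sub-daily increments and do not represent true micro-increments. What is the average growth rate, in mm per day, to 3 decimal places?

True micro-increment count = 234 − 4 + 10 = 240.
Mean rate = 1.0 mm / 240 days ≈ 0.004 mm per day.

0.004 mm per day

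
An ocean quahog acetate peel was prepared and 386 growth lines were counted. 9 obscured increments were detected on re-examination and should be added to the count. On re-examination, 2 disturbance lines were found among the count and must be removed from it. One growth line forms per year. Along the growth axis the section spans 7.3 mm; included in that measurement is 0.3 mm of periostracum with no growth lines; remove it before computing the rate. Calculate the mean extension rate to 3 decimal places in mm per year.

0.018 mm per year

After corrections the count is 386 − 2 + 9 = 393 growth lines.
Net length = 7.3 − 0.3 = 7.0 mm.
Mean rate = 7.0 mm / 393 years ≈ 0.018 mm per year.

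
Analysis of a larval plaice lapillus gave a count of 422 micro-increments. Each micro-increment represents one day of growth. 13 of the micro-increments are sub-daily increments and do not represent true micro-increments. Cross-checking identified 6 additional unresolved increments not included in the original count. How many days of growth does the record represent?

415 days

True micro-increment count = 422 − 13 + 6 = 415.
At one micro-increment per day, that is 415 days.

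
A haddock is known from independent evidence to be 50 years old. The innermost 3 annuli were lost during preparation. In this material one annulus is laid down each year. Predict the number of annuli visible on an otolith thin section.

At one annulus per year, 50 years correspond to 50 annuli.
Less the 3 uncaptured annuli: 50 − 3 = 47.

47 annuli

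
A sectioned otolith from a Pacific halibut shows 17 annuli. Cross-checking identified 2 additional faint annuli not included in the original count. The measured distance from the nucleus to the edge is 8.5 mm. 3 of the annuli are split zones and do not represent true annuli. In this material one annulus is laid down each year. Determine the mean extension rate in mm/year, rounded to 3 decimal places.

True annulus count = 17 − 3 + 2 = 16.
Extension rate ≈ 8.5 / 16 = 0.531 mm/year.

0.531 mm/year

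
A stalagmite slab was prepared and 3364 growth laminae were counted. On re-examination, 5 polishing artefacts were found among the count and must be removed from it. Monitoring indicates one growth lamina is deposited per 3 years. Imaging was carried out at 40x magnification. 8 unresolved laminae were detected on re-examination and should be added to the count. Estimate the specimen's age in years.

After corrections the count is 3364 − 5 + 8 = 3367 growth laminae.
3367 growth laminae at 3 years each span 3367 × 3 = 10101 years.

10101 years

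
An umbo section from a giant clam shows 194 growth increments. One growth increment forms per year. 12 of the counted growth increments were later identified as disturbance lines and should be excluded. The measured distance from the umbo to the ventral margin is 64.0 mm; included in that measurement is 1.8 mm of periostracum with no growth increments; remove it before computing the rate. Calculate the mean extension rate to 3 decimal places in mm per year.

Adjusted count: 194 − 12 = 182 growth increments.
The growth record spans 64.0 − 1.8 = 62.2 mm.
Mean rate = 62.2 mm / 182 years ≈ 0.342 mm per year.

0.342 mm per year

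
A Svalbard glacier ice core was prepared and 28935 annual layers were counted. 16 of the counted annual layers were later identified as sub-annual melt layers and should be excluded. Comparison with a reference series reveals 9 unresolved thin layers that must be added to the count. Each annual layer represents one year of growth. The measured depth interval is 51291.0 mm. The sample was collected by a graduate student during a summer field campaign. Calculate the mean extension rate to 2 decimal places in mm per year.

1.77 mm per year

Correcting the raw count gives 28935 − 16 + 9 = 28928 true annual layers.
51291.0 mm over 28928 years gives 51291.0 / 28928 ≈ 1.77 mm per year.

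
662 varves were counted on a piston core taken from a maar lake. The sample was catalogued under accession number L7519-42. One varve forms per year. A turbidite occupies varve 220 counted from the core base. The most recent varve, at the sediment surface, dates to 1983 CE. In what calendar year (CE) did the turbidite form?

The turbidite sits at varve 220 from the core base, so 662 − 220 = 442 varves formed after it.
1983 − 442 = 1541 CE.

1541 CE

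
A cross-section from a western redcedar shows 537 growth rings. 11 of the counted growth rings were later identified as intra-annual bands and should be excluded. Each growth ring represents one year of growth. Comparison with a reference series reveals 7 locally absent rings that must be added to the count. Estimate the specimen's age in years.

Correcting the raw count gives 537 − 11 + 7 = 533 true growth rings.
At one growth ring per year, that is 533 years.

533 years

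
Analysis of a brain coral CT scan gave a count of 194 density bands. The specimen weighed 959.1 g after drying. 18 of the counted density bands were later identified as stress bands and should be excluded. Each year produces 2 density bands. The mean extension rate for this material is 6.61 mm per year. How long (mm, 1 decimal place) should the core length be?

581.7 mm

Correcting the raw count gives 194 − 18 = 176 true density bands.
Dividing by 2 density bands per year: 176 / 2 = 88 years.
Predicted length = 6.61 mm/year × 88 years = 581.7 mm.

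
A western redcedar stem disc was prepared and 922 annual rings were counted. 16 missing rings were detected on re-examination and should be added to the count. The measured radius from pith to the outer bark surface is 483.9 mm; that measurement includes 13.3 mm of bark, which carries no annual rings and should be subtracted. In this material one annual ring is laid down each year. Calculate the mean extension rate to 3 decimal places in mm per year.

After corrections the count is 922 + 16 = 938 annual rings.
The growth record spans 483.9 − 13.3 = 470.6 mm.
Extension rate ≈ 470.6 / 938 = 0.502 mm per year.

0.502 mm per year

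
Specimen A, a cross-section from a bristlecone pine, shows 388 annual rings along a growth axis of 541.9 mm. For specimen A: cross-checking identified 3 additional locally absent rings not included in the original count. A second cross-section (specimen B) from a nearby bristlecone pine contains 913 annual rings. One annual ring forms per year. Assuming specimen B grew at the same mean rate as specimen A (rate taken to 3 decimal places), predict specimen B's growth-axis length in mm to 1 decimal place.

Specimen A: correcting the raw count gives 388 + 3 = 391 true annual rings.
A: 541.9 mm over 391 years gives 541.9 / 391 ≈ 1.386 mm/year.
For B, 1.386 mm/year × 913 years = 1265.4 mm.

1265.4 mm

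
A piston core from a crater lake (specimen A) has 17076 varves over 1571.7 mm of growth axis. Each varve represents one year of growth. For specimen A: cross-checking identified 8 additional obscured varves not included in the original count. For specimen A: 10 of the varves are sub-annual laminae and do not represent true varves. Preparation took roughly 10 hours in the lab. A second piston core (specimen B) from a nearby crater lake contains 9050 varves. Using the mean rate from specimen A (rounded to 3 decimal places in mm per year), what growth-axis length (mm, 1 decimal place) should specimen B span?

832.6 mm

Specimen A: adjusted count: 17076 − 10 + 8 = 17074 varves.
A: Extension rate ≈ 1571.7 / 17074 = 0.092 mm per year.
Length of B = 0.092 × 9050 = 832.6 mm.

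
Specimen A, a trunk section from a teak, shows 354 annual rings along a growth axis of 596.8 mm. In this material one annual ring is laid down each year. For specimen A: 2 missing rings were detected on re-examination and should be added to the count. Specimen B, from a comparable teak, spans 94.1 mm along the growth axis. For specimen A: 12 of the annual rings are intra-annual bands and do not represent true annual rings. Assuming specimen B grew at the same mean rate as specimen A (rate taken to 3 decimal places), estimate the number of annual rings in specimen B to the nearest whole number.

Specimen A: adjusted count: 354 − 12 + 2 = 344 annual rings.
A: Mean rate = 596.8 mm / 344 years ≈ 1.735 mm/year.
B spans 94.1 / 1.735 = 54.24 years ≈ 54 annual rings.

54 annual rings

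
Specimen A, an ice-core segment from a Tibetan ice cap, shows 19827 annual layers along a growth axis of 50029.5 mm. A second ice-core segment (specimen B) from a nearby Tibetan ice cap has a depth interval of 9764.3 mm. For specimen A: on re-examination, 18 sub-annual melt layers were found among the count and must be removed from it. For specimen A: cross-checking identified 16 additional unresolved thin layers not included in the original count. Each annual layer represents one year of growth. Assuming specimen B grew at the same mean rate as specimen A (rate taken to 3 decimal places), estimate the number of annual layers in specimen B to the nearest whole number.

3869 annual layers

Specimen A: adjusted count: 19827 − 18 + 16 = 19825 annual layers.
A: 50029.5 mm over 19825 years gives 50029.5 / 19825 ≈ 2.524 mm/yr.
Specimen B: 9764.3 mm / 2.524 mm per year = 3868.58 years ≈ 3869 annual layers.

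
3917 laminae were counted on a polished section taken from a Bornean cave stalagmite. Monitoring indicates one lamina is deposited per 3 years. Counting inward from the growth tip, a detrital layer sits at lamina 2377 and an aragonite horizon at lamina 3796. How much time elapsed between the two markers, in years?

The two markers are separated by 3796 − 2377 = 1419 laminae.
At 3 years per lamina, 1419 × 3 = 4257 years.

4257 yr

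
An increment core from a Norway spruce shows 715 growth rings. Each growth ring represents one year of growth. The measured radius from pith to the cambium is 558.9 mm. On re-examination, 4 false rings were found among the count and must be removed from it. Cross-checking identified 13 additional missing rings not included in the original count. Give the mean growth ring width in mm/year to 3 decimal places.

0.772 mm/year

After corrections the count is 715 − 4 + 13 = 724 growth rings.
Extension rate ≈ 558.9 / 724 = 0.772 mm/year.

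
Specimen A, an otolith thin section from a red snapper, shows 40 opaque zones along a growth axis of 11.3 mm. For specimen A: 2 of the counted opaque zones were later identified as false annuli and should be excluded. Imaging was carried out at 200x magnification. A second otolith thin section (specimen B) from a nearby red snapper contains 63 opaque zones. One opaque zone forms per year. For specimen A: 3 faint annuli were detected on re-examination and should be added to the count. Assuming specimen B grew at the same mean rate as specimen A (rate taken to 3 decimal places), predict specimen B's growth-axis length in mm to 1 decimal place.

17.4 mm

Specimen A: adjusted count: 40 − 2 + 3 = 41 opaque zones.
A: Mean rate = 11.3 mm / 41 years ≈ 0.276 mm per year.
B's length ≈ 0.276 × 63 = 17.4 mm.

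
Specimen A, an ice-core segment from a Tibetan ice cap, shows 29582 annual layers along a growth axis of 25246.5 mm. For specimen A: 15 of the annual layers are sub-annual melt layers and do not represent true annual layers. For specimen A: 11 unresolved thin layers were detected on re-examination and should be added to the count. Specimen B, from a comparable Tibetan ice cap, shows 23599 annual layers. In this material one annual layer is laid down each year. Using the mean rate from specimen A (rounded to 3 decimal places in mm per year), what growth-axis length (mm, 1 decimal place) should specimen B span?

Specimen A: true annual layer count = 29582 − 15 + 11 = 29578.
A: 25246.5 mm over 29578 years gives 25246.5 / 29578 ≈ 0.854 mm per year.
Length of B = 0.854 × 23599 = 20153.5 mm.

20153.5 mm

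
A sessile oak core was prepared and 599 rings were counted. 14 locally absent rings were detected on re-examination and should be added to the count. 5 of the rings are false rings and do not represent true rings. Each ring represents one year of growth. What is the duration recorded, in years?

608 yr

Correcting the raw count gives 599 − 5 + 14 = 608 true rings.
With a one-to-one ring periodicity this is 608 years.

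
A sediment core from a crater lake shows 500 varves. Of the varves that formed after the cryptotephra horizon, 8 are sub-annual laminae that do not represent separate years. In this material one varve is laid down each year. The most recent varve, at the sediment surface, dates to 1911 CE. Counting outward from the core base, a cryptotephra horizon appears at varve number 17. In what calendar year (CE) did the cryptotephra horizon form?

1436 CE

Between varve 17 and the sediment surface there are 500 − 17 = 483 varves.
483 − 8 false = 475 true varves after the cryptotephra horizon.
Counting back 475 years from 1911 CE places the cryptotephra horizon in 1911 − 475 = 1436 CE.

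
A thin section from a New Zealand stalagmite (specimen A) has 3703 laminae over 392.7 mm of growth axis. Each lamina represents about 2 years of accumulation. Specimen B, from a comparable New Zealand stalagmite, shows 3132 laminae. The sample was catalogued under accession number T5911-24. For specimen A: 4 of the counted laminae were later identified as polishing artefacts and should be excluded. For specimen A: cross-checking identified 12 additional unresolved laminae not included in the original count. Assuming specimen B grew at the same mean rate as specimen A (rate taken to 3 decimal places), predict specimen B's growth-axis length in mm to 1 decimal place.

Specimen A: adjusted count: 3703 − 4 + 12 = 3711 laminae.
Specimen A: at 2 years per lamina, 3711 × 2 = 7422 years.
A: 392.7 mm over 7422 years gives 392.7 / 7422 ≈ 0.053 mm/year.
Specimen B: at 2 years per lamina, 3132 × 2 = 6264 years. B's length ≈ 0.053 × 6264 = 332.0 mm.

332.0 mm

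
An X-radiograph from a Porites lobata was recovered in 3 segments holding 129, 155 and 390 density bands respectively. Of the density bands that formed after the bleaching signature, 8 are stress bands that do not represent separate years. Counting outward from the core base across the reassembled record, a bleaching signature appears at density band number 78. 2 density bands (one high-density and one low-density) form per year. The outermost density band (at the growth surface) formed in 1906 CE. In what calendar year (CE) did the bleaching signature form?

1612 CE

Total density bands = 129 + 155 + 390 = 674.
Between density band 78 and the growth surface there are 674 − 78 = 596 density bands.
Excluding 8 false density bands: 596 − 8 = 588.
Dividing by 2 density bands per year: 588 / 2 = 294 years.
Counting back 294 years from 1906 CE places the bleaching signature in 1906 − 294 = 1612 CE.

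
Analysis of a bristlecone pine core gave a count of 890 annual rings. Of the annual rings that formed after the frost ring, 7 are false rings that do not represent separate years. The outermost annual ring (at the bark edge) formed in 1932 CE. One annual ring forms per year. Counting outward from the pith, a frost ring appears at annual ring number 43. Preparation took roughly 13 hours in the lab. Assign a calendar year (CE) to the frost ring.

1092 CE

Between annual ring 43 and the bark edge there are 890 − 43 = 847 annual rings.
Excluding 7 false annual rings: 847 − 7 = 840.
1932 − 840 = 1092 CE.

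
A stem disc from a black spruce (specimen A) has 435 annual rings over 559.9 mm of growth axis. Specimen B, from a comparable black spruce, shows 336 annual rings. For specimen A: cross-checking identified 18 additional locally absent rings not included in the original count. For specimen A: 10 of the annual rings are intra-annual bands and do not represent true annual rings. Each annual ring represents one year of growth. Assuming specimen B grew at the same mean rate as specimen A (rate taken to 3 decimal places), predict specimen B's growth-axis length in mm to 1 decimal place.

Specimen A: true annual ring count = 435 − 10 + 18 = 443.
A: 559.9 mm over 443 years gives 559.9 / 443 ≈ 1.264 mm per year.
For B, 1.264 mm/year × 336 years = 424.7 mm.

424.7 mm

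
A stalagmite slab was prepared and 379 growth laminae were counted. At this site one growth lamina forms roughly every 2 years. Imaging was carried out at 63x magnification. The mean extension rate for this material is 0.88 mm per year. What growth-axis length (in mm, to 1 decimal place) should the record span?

Multiplying by 2 years per growth lamina: 379 × 2 = 758 years.
Length ≈ 0.88 × 758 = 667.0 mm.

667.0 mm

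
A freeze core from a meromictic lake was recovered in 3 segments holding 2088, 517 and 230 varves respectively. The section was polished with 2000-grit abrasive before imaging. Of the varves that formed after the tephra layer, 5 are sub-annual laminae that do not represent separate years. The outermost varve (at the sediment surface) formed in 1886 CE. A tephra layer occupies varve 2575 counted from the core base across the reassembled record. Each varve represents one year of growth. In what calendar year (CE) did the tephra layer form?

1631 CE

Total varves = 2088 + 517 + 230 = 2835.
The tephra layer sits at varve 2575 from the core base, so 2835 − 2575 = 260 varves formed after it.
260 − 5 false = 255 true varves after the tephra layer.
1886 − 255 = 1631 CE.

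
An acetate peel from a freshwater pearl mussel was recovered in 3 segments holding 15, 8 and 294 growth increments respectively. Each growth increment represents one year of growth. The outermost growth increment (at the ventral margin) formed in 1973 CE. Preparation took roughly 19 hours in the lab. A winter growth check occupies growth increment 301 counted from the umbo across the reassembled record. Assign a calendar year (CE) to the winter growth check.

1957 CE

Total growth increments = 15 + 8 + 294 = 317.
The winter growth check sits at growth increment 301 from the umbo, so 317 − 301 = 16 growth increments formed after it.
The growth increment at the ventral margin is 1973 CE, so the winter growth check dates to 1973 − 16 = 1957 CE.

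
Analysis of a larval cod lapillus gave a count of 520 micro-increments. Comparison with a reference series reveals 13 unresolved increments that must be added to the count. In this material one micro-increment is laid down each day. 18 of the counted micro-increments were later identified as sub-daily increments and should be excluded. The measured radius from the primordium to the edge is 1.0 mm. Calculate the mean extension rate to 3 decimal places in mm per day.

0.002 mm per day

Correcting the raw count gives 520 − 18 + 13 = 515 true micro-increments.
Mean rate = 1.0 mm / 515 days ≈ 0.002 mm per day.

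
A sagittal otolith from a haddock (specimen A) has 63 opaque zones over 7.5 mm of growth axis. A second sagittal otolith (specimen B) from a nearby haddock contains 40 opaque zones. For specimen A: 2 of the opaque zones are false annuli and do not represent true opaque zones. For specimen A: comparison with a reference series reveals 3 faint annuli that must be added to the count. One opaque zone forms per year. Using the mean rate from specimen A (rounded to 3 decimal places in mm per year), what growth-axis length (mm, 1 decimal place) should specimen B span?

Specimen A: adjusted count: 63 − 2 + 3 = 64 opaque zones.
A: Mean rate = 7.5 mm / 64 years ≈ 0.117 mm/yr.
B's length ≈ 0.117 × 40 = 4.7 mm.

4.7 mm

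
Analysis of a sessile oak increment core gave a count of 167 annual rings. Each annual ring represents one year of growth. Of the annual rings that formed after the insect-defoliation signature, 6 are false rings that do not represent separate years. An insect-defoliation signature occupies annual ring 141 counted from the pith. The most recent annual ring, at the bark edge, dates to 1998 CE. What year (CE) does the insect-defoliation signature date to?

167 − 141 = 26 annual rings lie beyond the insect-defoliation signature toward the bark edge.
26 − 6 false = 20 true annual rings after the insect-defoliation signature.
The annual ring at the bark edge is 1998 CE, so the insect-defoliation signature dates to 1998 − 20 = 1978 CE.

1978 CE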